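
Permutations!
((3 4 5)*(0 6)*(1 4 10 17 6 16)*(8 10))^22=((0 16 1 4 5 3 8 10 17 6))^22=(0 1 5 8 17)(3 10 6 16 4)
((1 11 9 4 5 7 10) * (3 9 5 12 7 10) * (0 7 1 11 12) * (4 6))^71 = (0 4 6 9 3 7)(1 12)(5 11 10)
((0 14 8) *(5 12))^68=(0 8 14)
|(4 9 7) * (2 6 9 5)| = |(2 6 9 7 4 5)| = 6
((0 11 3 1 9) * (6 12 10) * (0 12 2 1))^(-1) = (0 3 11)(1 2 6 10 12 9)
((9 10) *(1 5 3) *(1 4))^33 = ((1 5 3 4)(9 10))^33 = (1 5 3 4)(9 10)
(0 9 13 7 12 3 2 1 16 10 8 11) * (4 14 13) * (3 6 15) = (0 9 4 14 13 7 12 6 15 3 2 1 16 10 8 11) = [9, 16, 1, 2, 14, 5, 15, 12, 11, 4, 8, 0, 6, 7, 13, 3, 10]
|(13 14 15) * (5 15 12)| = 5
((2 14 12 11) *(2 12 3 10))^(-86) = (2 3)(10 14)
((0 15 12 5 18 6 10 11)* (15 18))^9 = (0 11 10 6 18)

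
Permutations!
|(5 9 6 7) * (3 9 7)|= |(3 9 6)(5 7)|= 6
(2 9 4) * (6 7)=[0, 1, 9, 3, 2, 5, 7, 6, 8, 4]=(2 9 4)(6 7)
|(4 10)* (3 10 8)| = 4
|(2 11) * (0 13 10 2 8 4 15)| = 8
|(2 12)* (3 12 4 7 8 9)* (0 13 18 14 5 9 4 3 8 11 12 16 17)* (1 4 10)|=|(0 13 18 14 5 9 8 10 1 4 7 11 12 2 3 16 17)|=17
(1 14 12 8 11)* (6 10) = (1 14 12 8 11)(6 10) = [0, 14, 2, 3, 4, 5, 10, 7, 11, 9, 6, 1, 8, 13, 12]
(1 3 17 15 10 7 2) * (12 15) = (1 3 17 12 15 10 7 2) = [0, 3, 1, 17, 4, 5, 6, 2, 8, 9, 7, 11, 15, 13, 14, 10, 16, 12]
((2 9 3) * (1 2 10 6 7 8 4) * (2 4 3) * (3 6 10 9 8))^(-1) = (10)(1 4)(2 9 3 7 6 8)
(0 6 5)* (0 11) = (0 6 5 11) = [6, 1, 2, 3, 4, 11, 5, 7, 8, 9, 10, 0]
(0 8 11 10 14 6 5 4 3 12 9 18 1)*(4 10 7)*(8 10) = (0 10 14 6 5 8 11 7 4 3 12 9 18 1) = [10, 0, 2, 12, 3, 8, 5, 4, 11, 18, 14, 7, 9, 13, 6, 15, 16, 17, 1]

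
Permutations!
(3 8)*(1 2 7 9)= (1 2 7 9)(3 8)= [0, 2, 7, 8, 4, 5, 6, 9, 3, 1]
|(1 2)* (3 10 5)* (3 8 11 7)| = 6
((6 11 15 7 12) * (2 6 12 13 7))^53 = (2 6 11 15)(7 13)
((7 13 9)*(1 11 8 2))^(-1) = ((1 11 8 2)(7 13 9))^(-1) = (1 2 8 11)(7 9 13)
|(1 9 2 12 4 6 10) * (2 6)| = 12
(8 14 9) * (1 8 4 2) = (1 8 14 9 4 2) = [0, 8, 1, 3, 2, 5, 6, 7, 14, 4, 10, 11, 12, 13, 9]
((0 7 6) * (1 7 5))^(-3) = (0 1 6 5 7)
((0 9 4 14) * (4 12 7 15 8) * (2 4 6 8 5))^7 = (0 4 5 7 9 14 2 15 12)(6 8)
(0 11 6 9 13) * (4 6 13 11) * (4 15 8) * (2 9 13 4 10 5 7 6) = [15, 1, 9, 3, 2, 7, 13, 6, 10, 11, 5, 4, 12, 0, 14, 8] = (0 15 8 10 5 7 6 13)(2 9 11 4)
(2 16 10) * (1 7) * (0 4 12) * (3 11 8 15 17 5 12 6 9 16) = (0 4 6 9 16 10 2 3 11 8 15 17 5 12)(1 7) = [4, 7, 3, 11, 6, 12, 9, 1, 15, 16, 2, 8, 0, 13, 14, 17, 10, 5]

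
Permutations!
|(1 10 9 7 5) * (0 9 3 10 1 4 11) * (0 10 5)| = 15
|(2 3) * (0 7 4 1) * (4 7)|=|(7)(0 4 1)(2 3)|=6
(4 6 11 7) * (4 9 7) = (4 6 11)(7 9) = [0, 1, 2, 3, 6, 5, 11, 9, 8, 7, 10, 4]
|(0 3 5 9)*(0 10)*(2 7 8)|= |(0 3 5 9 10)(2 7 8)|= 15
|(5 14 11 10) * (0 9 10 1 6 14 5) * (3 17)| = |(0 9 10)(1 6 14 11)(3 17)| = 12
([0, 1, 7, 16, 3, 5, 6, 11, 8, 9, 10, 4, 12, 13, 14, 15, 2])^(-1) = [0, 1, 16, 4, 11, 5, 6, 2, 8, 9, 10, 7, 12, 13, 14, 15, 3]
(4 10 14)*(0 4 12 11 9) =[4, 1, 2, 3, 10, 5, 6, 7, 8, 0, 14, 9, 11, 13, 12] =(0 4 10 14 12 11 9)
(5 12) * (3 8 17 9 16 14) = (3 8 17 9 16 14)(5 12) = [0, 1, 2, 8, 4, 12, 6, 7, 17, 16, 10, 11, 5, 13, 3, 15, 14, 9]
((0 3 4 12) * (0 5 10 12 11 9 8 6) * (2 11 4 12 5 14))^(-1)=(0 6 8 9 11 2 14 12 3)(5 10)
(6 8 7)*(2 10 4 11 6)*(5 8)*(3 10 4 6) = (2 4 11 3 10 6 5 8 7) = [0, 1, 4, 10, 11, 8, 5, 2, 7, 9, 6, 3]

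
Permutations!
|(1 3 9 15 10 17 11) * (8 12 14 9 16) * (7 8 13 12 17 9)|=30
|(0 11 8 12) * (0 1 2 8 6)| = 12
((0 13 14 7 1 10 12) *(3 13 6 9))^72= ((0 6 9 3 13 14 7 1 10 12))^72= (0 9 13 7 10)(1 12 6 3 14)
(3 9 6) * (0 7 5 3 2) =(0 7 5 3 9 6 2) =[7, 1, 0, 9, 4, 3, 2, 5, 8, 6]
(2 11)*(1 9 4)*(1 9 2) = [0, 2, 11, 3, 9, 5, 6, 7, 8, 4, 10, 1] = (1 2 11)(4 9)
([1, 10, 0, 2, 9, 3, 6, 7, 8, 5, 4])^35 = (0 4 3 1 9 2 10 5)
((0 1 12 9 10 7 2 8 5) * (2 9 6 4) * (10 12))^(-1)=(0 5 8 2 4 6 12 9 7 10 1)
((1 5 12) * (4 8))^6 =((1 5 12)(4 8))^6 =(12)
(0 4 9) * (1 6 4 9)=[9, 6, 2, 3, 1, 5, 4, 7, 8, 0]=(0 9)(1 6 4)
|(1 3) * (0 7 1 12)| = 5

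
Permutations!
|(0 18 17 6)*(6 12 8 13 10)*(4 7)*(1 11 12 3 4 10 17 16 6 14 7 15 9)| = 60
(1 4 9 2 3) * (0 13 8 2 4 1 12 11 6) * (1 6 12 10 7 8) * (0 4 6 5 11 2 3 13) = (1 5 11 12 2 13)(3 10 7 8)(4 9 6) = [0, 5, 13, 10, 9, 11, 4, 8, 3, 6, 7, 12, 2, 1]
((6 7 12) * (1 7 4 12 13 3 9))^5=(13)(4 6 12)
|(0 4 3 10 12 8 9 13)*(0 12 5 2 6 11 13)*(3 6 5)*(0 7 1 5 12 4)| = 28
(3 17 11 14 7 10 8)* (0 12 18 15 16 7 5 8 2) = (0 12 18 15 16 7 10 2)(3 17 11 14 5 8) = [12, 1, 0, 17, 4, 8, 6, 10, 3, 9, 2, 14, 18, 13, 5, 16, 7, 11, 15]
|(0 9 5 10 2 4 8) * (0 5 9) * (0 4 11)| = |(0 4 8 5 10 2 11)| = 7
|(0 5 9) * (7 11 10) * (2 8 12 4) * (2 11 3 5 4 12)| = 8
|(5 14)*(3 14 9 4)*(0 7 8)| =|(0 7 8)(3 14 5 9 4)| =15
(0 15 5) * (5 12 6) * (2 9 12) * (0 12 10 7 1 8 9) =(0 15 2)(1 8 9 10 7)(5 12 6) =[15, 8, 0, 3, 4, 12, 5, 1, 9, 10, 7, 11, 6, 13, 14, 2]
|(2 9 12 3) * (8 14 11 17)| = |(2 9 12 3)(8 14 11 17)| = 4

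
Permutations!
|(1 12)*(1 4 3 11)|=5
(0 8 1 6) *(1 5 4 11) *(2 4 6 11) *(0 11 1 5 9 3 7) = (0 8 9 3 7)(2 4)(5 6 11) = [8, 1, 4, 7, 2, 6, 11, 0, 9, 3, 10, 5]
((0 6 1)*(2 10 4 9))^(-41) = (0 6 1)(2 9 4 10) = ((0 6 1)(2 10 4 9))^(-41)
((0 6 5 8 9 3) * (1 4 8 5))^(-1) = (0 3 9 8 4 1 6)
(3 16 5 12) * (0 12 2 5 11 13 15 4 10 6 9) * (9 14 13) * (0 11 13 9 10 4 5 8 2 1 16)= [12, 16, 8, 0, 4, 1, 14, 7, 2, 11, 6, 10, 3, 15, 9, 5, 13]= (0 12 3)(1 16 13 15 5)(2 8)(6 14 9 11 10)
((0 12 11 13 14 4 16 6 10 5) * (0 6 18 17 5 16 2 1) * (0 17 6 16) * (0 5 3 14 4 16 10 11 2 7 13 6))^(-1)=(0 18 16 14 3 17 1 2 12)(4 13 7)(5 10)(6 11)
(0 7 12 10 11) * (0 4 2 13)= (0 7 12 10 11 4 2 13)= [7, 1, 13, 3, 2, 5, 6, 12, 8, 9, 11, 4, 10, 0]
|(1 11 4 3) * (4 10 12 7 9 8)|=9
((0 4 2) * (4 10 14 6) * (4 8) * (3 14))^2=((0 10 3 14 6 8 4 2))^2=(0 3 6 4)(2 10 14 8)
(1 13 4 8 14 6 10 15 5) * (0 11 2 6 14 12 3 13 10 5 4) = (0 11 2 6 5 1 10 15 4 8 12 3 13) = [11, 10, 6, 13, 8, 1, 5, 7, 12, 9, 15, 2, 3, 0, 14, 4]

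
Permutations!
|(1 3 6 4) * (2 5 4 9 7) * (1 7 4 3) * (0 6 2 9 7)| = |(0 6 7 9 4)(2 5 3)| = 15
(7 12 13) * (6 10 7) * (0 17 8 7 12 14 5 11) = (0 17 8 7 14 5 11)(6 10 12 13) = [17, 1, 2, 3, 4, 11, 10, 14, 7, 9, 12, 0, 13, 6, 5, 15, 16, 8]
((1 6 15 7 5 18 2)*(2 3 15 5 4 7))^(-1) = (1 2 15 3 18 5 6)(4 7) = ((1 6 5 18 3 15 2)(4 7))^(-1)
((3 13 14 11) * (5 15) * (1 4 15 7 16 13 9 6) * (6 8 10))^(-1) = (1 6 10 8 9 3 11 14 13 16 7 5 15 4)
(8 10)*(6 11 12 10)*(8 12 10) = (6 11 10 12 8) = [0, 1, 2, 3, 4, 5, 11, 7, 6, 9, 12, 10, 8]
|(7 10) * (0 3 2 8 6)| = 10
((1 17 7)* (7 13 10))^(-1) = (1 7 10 13 17)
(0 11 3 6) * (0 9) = (0 11 3 6 9) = [11, 1, 2, 6, 4, 5, 9, 7, 8, 0, 10, 3]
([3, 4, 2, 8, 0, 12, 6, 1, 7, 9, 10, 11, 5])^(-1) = (0 4 1 7 8 3)(5 12)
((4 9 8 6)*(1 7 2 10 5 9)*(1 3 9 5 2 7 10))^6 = ((1 10 2)(3 9 8 6 4))^6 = (10)(3 9 8 6 4)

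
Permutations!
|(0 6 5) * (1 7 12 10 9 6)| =8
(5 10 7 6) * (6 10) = (5 6)(7 10) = [0, 1, 2, 3, 4, 6, 5, 10, 8, 9, 7]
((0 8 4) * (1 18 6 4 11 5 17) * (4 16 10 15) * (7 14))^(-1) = (0 4 15 10 16 6 18 1 17 5 11 8)(7 14)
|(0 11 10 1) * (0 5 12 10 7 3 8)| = 20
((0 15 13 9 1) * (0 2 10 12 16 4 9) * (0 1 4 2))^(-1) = (0 1 13 15)(2 16 12 10)(4 9)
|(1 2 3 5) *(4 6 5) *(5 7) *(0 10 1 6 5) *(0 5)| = |(0 10 1 2 3 4)(5 6 7)| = 6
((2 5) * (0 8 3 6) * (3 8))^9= ((8)(0 3 6)(2 5))^9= (8)(2 5)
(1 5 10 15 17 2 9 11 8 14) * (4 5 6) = (1 6 4 5 10 15 17 2 9 11 8 14) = [0, 6, 9, 3, 5, 10, 4, 7, 14, 11, 15, 8, 12, 13, 1, 17, 16, 2]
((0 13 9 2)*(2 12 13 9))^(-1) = ((0 9 12 13 2))^(-1) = (0 2 13 12 9)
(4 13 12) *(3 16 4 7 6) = (3 16 4 13 12 7 6) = [0, 1, 2, 16, 13, 5, 3, 6, 8, 9, 10, 11, 7, 12, 14, 15, 4]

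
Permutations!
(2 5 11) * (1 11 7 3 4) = (1 11 2 5 7 3 4) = [0, 11, 5, 4, 1, 7, 6, 3, 8, 9, 10, 2]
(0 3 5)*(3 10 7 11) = (0 10 7 11 3 5) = [10, 1, 2, 5, 4, 0, 6, 11, 8, 9, 7, 3]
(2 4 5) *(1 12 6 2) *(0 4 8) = (0 4 5 1 12 6 2 8) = [4, 12, 8, 3, 5, 1, 2, 7, 0, 9, 10, 11, 6]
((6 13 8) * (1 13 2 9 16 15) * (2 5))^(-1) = ((1 13 8 6 5 2 9 16 15))^(-1) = (1 15 16 9 2 5 6 8 13)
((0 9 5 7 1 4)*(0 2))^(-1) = ((0 9 5 7 1 4 2))^(-1) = (0 2 4 1 7 5 9)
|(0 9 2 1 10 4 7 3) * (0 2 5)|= 6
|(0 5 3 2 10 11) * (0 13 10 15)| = |(0 5 3 2 15)(10 11 13)| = 15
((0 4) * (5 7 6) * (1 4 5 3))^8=(0 5 7 6 3 1 4)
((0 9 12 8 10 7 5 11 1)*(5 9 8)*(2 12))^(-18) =(0 10 9 12 11)(1 8 7 2 5)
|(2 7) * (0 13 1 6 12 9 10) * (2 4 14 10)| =11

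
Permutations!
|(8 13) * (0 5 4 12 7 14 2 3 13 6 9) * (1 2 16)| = 14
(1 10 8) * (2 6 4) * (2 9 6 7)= [0, 10, 7, 3, 9, 5, 4, 2, 1, 6, 8]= (1 10 8)(2 7)(4 9 6)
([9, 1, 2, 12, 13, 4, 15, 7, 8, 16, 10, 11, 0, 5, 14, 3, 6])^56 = (16)(4 5 13)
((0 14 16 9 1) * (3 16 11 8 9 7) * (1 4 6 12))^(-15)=(16)(0 8 6)(1 11 4)(9 12 14)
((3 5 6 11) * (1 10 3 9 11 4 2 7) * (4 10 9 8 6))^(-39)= (1 10 7 6 2 8 4 11 5 9 3)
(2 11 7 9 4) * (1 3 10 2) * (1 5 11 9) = (1 3 10 2 9 4 5 11 7) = [0, 3, 9, 10, 5, 11, 6, 1, 8, 4, 2, 7]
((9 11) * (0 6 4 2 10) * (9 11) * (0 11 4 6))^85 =((2 10 11 4))^85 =(2 10 11 4)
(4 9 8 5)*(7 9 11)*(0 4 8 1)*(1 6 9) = (0 4 11 7 1)(5 8)(6 9) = [4, 0, 2, 3, 11, 8, 9, 1, 5, 6, 10, 7]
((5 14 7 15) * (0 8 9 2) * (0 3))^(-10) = (5 7)(14 15)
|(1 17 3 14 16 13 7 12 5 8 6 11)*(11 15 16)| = 40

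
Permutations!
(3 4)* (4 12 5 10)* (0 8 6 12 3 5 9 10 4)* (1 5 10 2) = [8, 5, 1, 3, 10, 4, 12, 7, 6, 2, 0, 11, 9] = (0 8 6 12 9 2 1 5 4 10)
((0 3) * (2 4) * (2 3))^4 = ((0 2 4 3))^4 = (4)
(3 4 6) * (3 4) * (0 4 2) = (0 4 6 2) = [4, 1, 0, 3, 6, 5, 2]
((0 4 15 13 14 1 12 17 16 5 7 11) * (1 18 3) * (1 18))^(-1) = (0 11 7 5 16 17 12 1 14 13 15 4)(3 18)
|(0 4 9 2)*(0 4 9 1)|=5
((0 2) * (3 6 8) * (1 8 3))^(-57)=(0 2)(1 8)(3 6)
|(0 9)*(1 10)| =2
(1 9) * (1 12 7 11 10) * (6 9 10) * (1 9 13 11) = (1 10 9 12 7)(6 13 11) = [0, 10, 2, 3, 4, 5, 13, 1, 8, 12, 9, 6, 7, 11]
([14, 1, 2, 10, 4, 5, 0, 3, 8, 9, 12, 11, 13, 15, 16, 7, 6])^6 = (0 16)(6 14)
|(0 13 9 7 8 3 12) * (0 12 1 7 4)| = 4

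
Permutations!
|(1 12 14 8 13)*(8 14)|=|(14)(1 12 8 13)|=4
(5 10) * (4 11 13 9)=(4 11 13 9)(5 10)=[0, 1, 2, 3, 11, 10, 6, 7, 8, 4, 5, 13, 12, 9]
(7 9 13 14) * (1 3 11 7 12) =(1 3 11 7 9 13 14 12) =[0, 3, 2, 11, 4, 5, 6, 9, 8, 13, 10, 7, 1, 14, 12]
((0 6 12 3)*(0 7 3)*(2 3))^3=(12)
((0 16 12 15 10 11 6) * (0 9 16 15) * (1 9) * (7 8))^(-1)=((0 15 10 11 6 1 9 16 12)(7 8))^(-1)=(0 12 16 9 1 6 11 10 15)(7 8)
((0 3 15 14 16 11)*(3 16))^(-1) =((0 16 11)(3 15 14))^(-1) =(0 11 16)(3 14 15)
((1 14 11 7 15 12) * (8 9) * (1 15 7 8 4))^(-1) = ((1 14 11 8 9 4)(12 15))^(-1) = (1 4 9 8 11 14)(12 15)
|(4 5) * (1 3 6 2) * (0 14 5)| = 4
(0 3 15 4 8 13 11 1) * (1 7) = (0 3 15 4 8 13 11 7 1) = [3, 0, 2, 15, 8, 5, 6, 1, 13, 9, 10, 7, 12, 11, 14, 4]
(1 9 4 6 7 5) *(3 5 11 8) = (1 9 4 6 7 11 8 3 5) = [0, 9, 2, 5, 6, 1, 7, 11, 3, 4, 10, 8]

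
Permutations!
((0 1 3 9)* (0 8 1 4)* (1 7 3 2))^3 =((0 4)(1 2)(3 9 8 7))^3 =(0 4)(1 2)(3 7 8 9)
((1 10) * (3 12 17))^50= (3 17 12)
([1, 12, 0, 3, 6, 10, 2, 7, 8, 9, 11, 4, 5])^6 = [4, 6, 11, 3, 5, 0, 10, 7, 8, 9, 1, 12, 2]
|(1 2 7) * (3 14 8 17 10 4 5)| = |(1 2 7)(3 14 8 17 10 4 5)| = 21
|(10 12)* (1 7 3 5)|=4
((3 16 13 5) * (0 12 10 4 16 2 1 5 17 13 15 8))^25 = ((0 12 10 4 16 15 8)(1 5 3 2)(13 17))^25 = (0 16 12 15 10 8 4)(1 5 3 2)(13 17)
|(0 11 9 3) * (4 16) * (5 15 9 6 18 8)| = |(0 11 6 18 8 5 15 9 3)(4 16)| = 18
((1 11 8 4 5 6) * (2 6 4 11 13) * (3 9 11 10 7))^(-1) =((1 13 2 6)(3 9 11 8 10 7)(4 5))^(-1) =(1 6 2 13)(3 7 10 8 11 9)(4 5)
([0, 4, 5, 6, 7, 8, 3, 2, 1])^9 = (1 2)(3 6)(4 5)(7 8)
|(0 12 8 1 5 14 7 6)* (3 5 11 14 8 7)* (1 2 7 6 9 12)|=12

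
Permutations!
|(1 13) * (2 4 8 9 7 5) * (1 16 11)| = |(1 13 16 11)(2 4 8 9 7 5)| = 12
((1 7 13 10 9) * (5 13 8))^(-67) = ((1 7 8 5 13 10 9))^(-67) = (1 5 9 8 10 7 13)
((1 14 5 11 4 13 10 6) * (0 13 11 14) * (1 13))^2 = (14)(6 10 13)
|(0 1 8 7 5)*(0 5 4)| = 5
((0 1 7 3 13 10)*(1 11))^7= ((0 11 1 7 3 13 10))^7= (13)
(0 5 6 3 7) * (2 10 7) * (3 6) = (0 5 3 2 10 7) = [5, 1, 10, 2, 4, 3, 6, 0, 8, 9, 7]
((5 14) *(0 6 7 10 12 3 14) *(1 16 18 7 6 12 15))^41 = (0 12 3 14 5)(1 15 10 7 18 16)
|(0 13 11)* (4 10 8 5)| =12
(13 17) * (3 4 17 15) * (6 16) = [0, 1, 2, 4, 17, 5, 16, 7, 8, 9, 10, 11, 12, 15, 14, 3, 6, 13] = (3 4 17 13 15)(6 16)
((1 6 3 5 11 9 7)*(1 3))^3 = (1 6)(3 9 5 7 11)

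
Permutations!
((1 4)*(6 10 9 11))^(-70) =((1 4)(6 10 9 11))^(-70) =(6 9)(10 11)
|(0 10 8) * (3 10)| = 4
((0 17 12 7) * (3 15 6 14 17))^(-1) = ((0 3 15 6 14 17 12 7))^(-1) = (0 7 12 17 14 6 15 3)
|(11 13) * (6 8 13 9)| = 5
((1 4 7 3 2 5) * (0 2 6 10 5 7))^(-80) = (0 2 7 3 6 10 5 1 4)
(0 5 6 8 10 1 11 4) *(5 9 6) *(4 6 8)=(0 9 8 10 1 11 6 4)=[9, 11, 2, 3, 0, 5, 4, 7, 10, 8, 1, 6]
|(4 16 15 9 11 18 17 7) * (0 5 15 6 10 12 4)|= |(0 5 15 9 11 18 17 7)(4 16 6 10 12)|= 40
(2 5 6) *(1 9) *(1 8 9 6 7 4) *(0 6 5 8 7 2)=(0 6)(1 5 2 8 9 7 4)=[6, 5, 8, 3, 1, 2, 0, 4, 9, 7]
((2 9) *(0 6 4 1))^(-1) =(0 1 4 6)(2 9) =((0 6 4 1)(2 9))^(-1)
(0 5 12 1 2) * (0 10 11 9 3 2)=(0 5 12 1)(2 10 11 9 3)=[5, 0, 10, 2, 4, 12, 6, 7, 8, 3, 11, 9, 1]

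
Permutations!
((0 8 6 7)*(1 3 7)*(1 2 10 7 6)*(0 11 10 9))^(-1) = ((0 8 1 3 6 2 9)(7 11 10))^(-1) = (0 9 2 6 3 1 8)(7 10 11)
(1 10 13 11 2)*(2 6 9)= (1 10 13 11 6 9 2)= [0, 10, 1, 3, 4, 5, 9, 7, 8, 2, 13, 6, 12, 11]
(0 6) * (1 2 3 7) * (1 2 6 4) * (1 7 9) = (0 4 7 2 3 9 1 6) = [4, 6, 3, 9, 7, 5, 0, 2, 8, 1]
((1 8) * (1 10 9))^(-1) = (1 9 10 8)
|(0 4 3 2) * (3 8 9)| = 6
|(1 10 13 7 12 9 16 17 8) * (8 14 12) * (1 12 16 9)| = |(1 10 13 7 8 12)(14 16 17)| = 6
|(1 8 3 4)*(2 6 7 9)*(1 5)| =20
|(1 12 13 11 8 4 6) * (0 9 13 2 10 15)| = 12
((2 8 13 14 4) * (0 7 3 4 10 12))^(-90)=(14)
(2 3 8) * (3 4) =[0, 1, 4, 8, 3, 5, 6, 7, 2] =(2 4 3 8)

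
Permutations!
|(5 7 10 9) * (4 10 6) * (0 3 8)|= 6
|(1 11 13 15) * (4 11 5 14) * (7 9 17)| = |(1 5 14 4 11 13 15)(7 9 17)| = 21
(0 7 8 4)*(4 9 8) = [7, 1, 2, 3, 0, 5, 6, 4, 9, 8] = (0 7 4)(8 9)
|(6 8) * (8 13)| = 3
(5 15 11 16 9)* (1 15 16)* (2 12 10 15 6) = [0, 6, 12, 3, 4, 16, 2, 7, 8, 5, 15, 1, 10, 13, 14, 11, 9] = (1 6 2 12 10 15 11)(5 16 9)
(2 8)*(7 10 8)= (2 7 10 8)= [0, 1, 7, 3, 4, 5, 6, 10, 2, 9, 8]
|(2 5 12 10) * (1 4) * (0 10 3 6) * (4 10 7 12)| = |(0 7 12 3 6)(1 10 2 5 4)| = 5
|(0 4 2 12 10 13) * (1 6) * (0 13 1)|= 7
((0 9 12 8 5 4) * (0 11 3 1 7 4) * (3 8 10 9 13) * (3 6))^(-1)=((0 13 6 3 1 7 4 11 8 5)(9 12 10))^(-1)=(0 5 8 11 4 7 1 3 6 13)(9 10 12)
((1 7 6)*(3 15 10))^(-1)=(1 6 7)(3 10 15)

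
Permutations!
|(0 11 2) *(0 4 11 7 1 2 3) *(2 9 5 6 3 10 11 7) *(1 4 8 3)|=|(0 2 8 3)(1 9 5 6)(4 7)(10 11)|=4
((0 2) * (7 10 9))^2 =(7 9 10)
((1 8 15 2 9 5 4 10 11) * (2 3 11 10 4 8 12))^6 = (1 15 9)(2 11 8)(3 5 12)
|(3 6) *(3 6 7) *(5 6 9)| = 6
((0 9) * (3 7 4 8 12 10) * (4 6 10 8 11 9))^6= ((0 4 11 9)(3 7 6 10)(8 12))^6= (12)(0 11)(3 6)(4 9)(7 10)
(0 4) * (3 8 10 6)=[4, 1, 2, 8, 0, 5, 3, 7, 10, 9, 6]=(0 4)(3 8 10 6)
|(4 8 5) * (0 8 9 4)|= 6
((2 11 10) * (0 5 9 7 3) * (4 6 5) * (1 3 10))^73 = (0 2 5 3 10 6 1 7 4 11 9)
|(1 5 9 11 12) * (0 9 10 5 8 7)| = |(0 9 11 12 1 8 7)(5 10)| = 14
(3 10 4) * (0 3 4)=(0 3 10)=[3, 1, 2, 10, 4, 5, 6, 7, 8, 9, 0]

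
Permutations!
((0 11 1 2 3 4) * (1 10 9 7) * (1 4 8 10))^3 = ((0 11 1 2 3 8 10 9 7 4))^3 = (0 2 10 4 1 8 7 11 3 9)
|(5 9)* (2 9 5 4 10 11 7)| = |(2 9 4 10 11 7)| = 6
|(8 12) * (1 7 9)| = 6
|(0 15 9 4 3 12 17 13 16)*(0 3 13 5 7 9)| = 18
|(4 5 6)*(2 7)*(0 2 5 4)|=|(0 2 7 5 6)|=5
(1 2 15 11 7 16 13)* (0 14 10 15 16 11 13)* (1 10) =[14, 2, 16, 3, 4, 5, 6, 11, 8, 9, 15, 7, 12, 10, 1, 13, 0] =(0 14 1 2 16)(7 11)(10 15 13)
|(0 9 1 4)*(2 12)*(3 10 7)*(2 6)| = 12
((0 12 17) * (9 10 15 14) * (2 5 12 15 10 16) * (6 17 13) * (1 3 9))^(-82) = ((0 15 14 1 3 9 16 2 5 12 13 6 17))^(-82) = (0 12 9 15 13 16 14 6 2 1 17 5 3)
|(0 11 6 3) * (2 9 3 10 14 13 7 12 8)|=|(0 11 6 10 14 13 7 12 8 2 9 3)|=12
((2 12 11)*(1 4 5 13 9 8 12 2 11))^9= (1 5 9 12 4 13 8)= ((1 4 5 13 9 8 12))^9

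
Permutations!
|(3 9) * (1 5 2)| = |(1 5 2)(3 9)| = 6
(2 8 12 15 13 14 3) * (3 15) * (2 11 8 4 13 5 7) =(2 4 13 14 15 5 7)(3 11 8 12) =[0, 1, 4, 11, 13, 7, 6, 2, 12, 9, 10, 8, 3, 14, 15, 5]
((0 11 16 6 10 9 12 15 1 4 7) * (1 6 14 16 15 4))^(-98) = ((0 11 15 6 10 9 12 4 7)(14 16))^(-98) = (16)(0 11 15 6 10 9 12 4 7)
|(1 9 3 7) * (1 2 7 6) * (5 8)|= 4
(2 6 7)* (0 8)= (0 8)(2 6 7)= [8, 1, 6, 3, 4, 5, 7, 2, 0]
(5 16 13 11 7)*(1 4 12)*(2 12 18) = [0, 4, 12, 3, 18, 16, 6, 5, 8, 9, 10, 7, 1, 11, 14, 15, 13, 17, 2] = (1 4 18 2 12)(5 16 13 11 7)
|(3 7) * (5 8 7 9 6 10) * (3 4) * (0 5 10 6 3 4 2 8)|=|(10)(0 5)(2 8 7)(3 9)|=6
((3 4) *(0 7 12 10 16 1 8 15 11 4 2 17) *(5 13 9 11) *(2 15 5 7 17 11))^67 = ((0 17)(1 8 5 13 9 2 11 4 3 15 7 12 10 16))^67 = (0 17)(1 12 3 2 5 16 7 4 9 8 10 15 11 13)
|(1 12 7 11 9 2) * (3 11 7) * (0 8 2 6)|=9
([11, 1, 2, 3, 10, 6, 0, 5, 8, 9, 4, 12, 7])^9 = (0 7)(4 10)(5 11)(6 12)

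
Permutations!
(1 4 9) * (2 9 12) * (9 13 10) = [0, 4, 13, 3, 12, 5, 6, 7, 8, 1, 9, 11, 2, 10] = (1 4 12 2 13 10 9)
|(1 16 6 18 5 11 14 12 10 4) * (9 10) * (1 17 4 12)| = |(1 16 6 18 5 11 14)(4 17)(9 10 12)| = 42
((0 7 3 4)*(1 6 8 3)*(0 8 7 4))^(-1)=(0 3 8 4)(1 7 6)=((0 4 8 3)(1 6 7))^(-1)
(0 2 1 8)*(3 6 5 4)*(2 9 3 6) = (0 9 3 2 1 8)(4 6 5) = [9, 8, 1, 2, 6, 4, 5, 7, 0, 3]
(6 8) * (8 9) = (6 9 8) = [0, 1, 2, 3, 4, 5, 9, 7, 6, 8]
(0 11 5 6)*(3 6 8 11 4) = (0 4 3 6)(5 8 11) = [4, 1, 2, 6, 3, 8, 0, 7, 11, 9, 10, 5]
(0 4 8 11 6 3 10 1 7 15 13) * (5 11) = (0 4 8 5 11 6 3 10 1 7 15 13) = [4, 7, 2, 10, 8, 11, 3, 15, 5, 9, 1, 6, 12, 0, 14, 13]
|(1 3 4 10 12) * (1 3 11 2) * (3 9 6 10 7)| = |(1 11 2)(3 4 7)(6 10 12 9)| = 12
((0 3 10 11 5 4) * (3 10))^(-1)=(0 4 5 11 10)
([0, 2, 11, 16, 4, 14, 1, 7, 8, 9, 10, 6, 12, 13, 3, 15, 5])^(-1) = (1 6 11 2)(3 14 5 16)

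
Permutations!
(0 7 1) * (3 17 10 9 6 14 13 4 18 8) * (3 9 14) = [7, 0, 2, 17, 18, 5, 3, 1, 9, 6, 14, 11, 12, 4, 13, 15, 16, 10, 8] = (0 7 1)(3 17 10 14 13 4 18 8 9 6)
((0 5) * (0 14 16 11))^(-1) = ((0 5 14 16 11))^(-1) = (0 11 16 14 5)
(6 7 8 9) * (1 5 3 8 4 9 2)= (1 5 3 8 2)(4 9 6 7)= [0, 5, 1, 8, 9, 3, 7, 4, 2, 6]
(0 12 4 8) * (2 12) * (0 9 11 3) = [2, 1, 12, 0, 8, 5, 6, 7, 9, 11, 10, 3, 4] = (0 2 12 4 8 9 11 3)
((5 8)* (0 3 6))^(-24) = ((0 3 6)(5 8))^(-24) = (8)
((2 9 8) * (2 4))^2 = ((2 9 8 4))^2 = (2 8)(4 9)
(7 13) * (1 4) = (1 4)(7 13) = [0, 4, 2, 3, 1, 5, 6, 13, 8, 9, 10, 11, 12, 7]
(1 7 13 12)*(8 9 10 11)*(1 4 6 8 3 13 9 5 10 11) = (1 7 9 11 3 13 12 4 6 8 5 10) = [0, 7, 2, 13, 6, 10, 8, 9, 5, 11, 1, 3, 4, 12]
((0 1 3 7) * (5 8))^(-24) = ((0 1 3 7)(5 8))^(-24) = (8)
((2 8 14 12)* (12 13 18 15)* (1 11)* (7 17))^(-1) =(1 11)(2 12 15 18 13 14 8)(7 17)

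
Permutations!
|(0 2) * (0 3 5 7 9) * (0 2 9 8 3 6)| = 4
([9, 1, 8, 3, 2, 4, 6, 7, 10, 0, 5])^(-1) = [9, 1, 4, 3, 5, 10, 6, 7, 2, 0, 8]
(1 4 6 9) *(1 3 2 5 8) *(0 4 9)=[4, 9, 5, 2, 6, 8, 0, 7, 1, 3]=(0 4 6)(1 9 3 2 5 8)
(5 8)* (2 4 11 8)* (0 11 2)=[11, 1, 4, 3, 2, 0, 6, 7, 5, 9, 10, 8]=(0 11 8 5)(2 4)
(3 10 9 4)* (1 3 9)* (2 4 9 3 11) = [0, 11, 4, 10, 3, 5, 6, 7, 8, 9, 1, 2] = (1 11 2 4 3 10)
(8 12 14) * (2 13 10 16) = [0, 1, 13, 3, 4, 5, 6, 7, 12, 9, 16, 11, 14, 10, 8, 15, 2] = (2 13 10 16)(8 12 14)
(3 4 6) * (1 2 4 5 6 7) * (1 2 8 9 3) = [0, 8, 4, 5, 7, 6, 1, 2, 9, 3] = (1 8 9 3 5 6)(2 4 7)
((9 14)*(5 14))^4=((5 14 9))^4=(5 14 9)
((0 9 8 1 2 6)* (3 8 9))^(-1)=((9)(0 3 8 1 2 6))^(-1)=(9)(0 6 2 1 8 3)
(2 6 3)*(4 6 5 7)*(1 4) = [0, 4, 5, 2, 6, 7, 3, 1] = (1 4 6 3 2 5 7)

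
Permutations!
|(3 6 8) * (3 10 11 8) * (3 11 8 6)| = 2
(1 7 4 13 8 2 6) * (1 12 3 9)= (1 7 4 13 8 2 6 12 3 9)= [0, 7, 6, 9, 13, 5, 12, 4, 2, 1, 10, 11, 3, 8]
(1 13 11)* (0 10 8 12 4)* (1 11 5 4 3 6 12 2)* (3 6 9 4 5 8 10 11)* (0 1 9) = [11, 13, 9, 0, 1, 5, 12, 7, 2, 4, 10, 3, 6, 8] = (0 11 3)(1 13 8 2 9 4)(6 12)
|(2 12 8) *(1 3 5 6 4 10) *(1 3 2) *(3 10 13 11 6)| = |(1 2 12 8)(3 5)(4 13 11 6)| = 4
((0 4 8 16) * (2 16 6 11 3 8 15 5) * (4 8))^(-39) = (0 8 6 11 3 4 15 5 2 16)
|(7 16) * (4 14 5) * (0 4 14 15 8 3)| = |(0 4 15 8 3)(5 14)(7 16)| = 10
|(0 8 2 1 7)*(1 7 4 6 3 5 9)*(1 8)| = 10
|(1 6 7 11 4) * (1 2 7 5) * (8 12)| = 12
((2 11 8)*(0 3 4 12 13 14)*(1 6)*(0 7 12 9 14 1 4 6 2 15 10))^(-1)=((0 3 6 4 9 14 7 12 13 1 2 11 8 15 10))^(-1)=(0 10 15 8 11 2 1 13 12 7 14 9 4 6 3)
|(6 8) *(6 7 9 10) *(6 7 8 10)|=4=|(6 10 7 9)|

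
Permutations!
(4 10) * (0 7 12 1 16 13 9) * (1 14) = (0 7 12 14 1 16 13 9)(4 10) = [7, 16, 2, 3, 10, 5, 6, 12, 8, 0, 4, 11, 14, 9, 1, 15, 13]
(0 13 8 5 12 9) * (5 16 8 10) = [13, 1, 2, 3, 4, 12, 6, 7, 16, 0, 5, 11, 9, 10, 14, 15, 8] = (0 13 10 5 12 9)(8 16)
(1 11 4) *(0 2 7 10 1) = (0 2 7 10 1 11 4) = [2, 11, 7, 3, 0, 5, 6, 10, 8, 9, 1, 4]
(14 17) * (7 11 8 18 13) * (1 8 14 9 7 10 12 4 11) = (1 8 18 13 10 12 4 11 14 17 9 7) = [0, 8, 2, 3, 11, 5, 6, 1, 18, 7, 12, 14, 4, 10, 17, 15, 16, 9, 13]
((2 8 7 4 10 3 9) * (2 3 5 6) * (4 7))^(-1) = ((2 8 4 10 5 6)(3 9))^(-1) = (2 6 5 10 4 8)(3 9)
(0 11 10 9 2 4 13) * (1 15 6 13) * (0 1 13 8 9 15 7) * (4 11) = (0 4 13 1 7)(2 11 10 15 6 8 9) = [4, 7, 11, 3, 13, 5, 8, 0, 9, 2, 15, 10, 12, 1, 14, 6]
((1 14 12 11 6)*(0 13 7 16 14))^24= (0 11 16)(1 12 7)(6 14 13)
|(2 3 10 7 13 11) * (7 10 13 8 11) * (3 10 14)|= |(2 10 14 3 13 7 8 11)|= 8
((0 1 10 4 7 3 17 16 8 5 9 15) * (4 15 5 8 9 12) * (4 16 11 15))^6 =(0 17 4)(1 11 7)(3 10 15)(5 16)(9 12)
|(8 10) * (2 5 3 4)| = |(2 5 3 4)(8 10)| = 4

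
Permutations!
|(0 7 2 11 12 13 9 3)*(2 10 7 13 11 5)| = |(0 13 9 3)(2 5)(7 10)(11 12)| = 4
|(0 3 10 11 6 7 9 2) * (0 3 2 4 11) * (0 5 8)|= |(0 2 3 10 5 8)(4 11 6 7 9)|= 30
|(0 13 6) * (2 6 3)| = 5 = |(0 13 3 2 6)|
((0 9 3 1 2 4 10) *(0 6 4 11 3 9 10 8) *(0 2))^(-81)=(11)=((0 10 6 4 8 2 11 3 1))^(-81)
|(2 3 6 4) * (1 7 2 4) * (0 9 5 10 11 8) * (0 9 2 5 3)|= |(0 2)(1 7 5 10 11 8 9 3 6)|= 18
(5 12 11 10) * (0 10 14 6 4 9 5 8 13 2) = [10, 1, 0, 3, 9, 12, 4, 7, 13, 5, 8, 14, 11, 2, 6] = (0 10 8 13 2)(4 9 5 12 11 14 6)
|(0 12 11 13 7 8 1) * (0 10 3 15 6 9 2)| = 13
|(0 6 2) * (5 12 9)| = |(0 6 2)(5 12 9)| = 3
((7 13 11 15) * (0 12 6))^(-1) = ((0 12 6)(7 13 11 15))^(-1) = (0 6 12)(7 15 11 13)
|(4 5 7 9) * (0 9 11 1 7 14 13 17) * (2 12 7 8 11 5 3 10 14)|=24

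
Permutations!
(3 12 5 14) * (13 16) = (3 12 5 14)(13 16) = [0, 1, 2, 12, 4, 14, 6, 7, 8, 9, 10, 11, 5, 16, 3, 15, 13]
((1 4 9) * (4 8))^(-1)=(1 9 4 8)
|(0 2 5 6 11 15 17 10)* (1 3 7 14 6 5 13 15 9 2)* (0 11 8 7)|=84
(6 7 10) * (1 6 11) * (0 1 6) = [1, 0, 2, 3, 4, 5, 7, 10, 8, 9, 11, 6] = (0 1)(6 7 10 11)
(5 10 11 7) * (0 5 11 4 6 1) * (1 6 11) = (0 5 10 4 11 7 1) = [5, 0, 2, 3, 11, 10, 6, 1, 8, 9, 4, 7]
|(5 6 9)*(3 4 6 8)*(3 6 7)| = |(3 4 7)(5 8 6 9)| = 12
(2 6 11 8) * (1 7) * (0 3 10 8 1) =(0 3 10 8 2 6 11 1 7) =[3, 7, 6, 10, 4, 5, 11, 0, 2, 9, 8, 1]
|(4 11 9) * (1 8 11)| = 5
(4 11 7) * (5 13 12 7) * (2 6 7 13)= (2 6 7 4 11 5)(12 13)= [0, 1, 6, 3, 11, 2, 7, 4, 8, 9, 10, 5, 13, 12]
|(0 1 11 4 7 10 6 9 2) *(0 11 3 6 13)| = |(0 1 3 6 9 2 11 4 7 10 13)| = 11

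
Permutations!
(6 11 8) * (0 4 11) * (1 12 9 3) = (0 4 11 8 6)(1 12 9 3) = [4, 12, 2, 1, 11, 5, 0, 7, 6, 3, 10, 8, 9]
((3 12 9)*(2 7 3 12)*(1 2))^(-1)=(1 3 7 2)(9 12)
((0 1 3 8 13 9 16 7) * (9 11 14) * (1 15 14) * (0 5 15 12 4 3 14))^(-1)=((0 12 4 3 8 13 11 1 14 9 16 7 5 15))^(-1)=(0 15 5 7 16 9 14 1 11 13 8 3 4 12)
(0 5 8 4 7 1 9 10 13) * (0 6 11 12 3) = (0 5 8 4 7 1 9 10 13 6 11 12 3) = [5, 9, 2, 0, 7, 8, 11, 1, 4, 10, 13, 12, 3, 6]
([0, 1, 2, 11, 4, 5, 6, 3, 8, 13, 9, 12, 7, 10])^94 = (3 12)(7 11)(9 13 10)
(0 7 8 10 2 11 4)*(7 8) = (0 8 10 2 11 4) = [8, 1, 11, 3, 0, 5, 6, 7, 10, 9, 2, 4]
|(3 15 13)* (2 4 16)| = 3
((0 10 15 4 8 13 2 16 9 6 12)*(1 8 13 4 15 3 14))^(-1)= (0 12 6 9 16 2 13 4 8 1 14 3 10)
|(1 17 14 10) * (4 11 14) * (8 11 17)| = |(1 8 11 14 10)(4 17)| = 10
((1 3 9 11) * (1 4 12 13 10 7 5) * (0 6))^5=(0 6)(1 12)(3 13)(4 5)(7 11)(9 10)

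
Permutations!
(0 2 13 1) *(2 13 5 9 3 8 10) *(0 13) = [0, 13, 5, 8, 4, 9, 6, 7, 10, 3, 2, 11, 12, 1] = (1 13)(2 5 9 3 8 10)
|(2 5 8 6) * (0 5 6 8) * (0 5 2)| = |(8)(0 2 6)| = 3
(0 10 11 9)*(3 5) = (0 10 11 9)(3 5) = [10, 1, 2, 5, 4, 3, 6, 7, 8, 0, 11, 9]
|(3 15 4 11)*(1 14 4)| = |(1 14 4 11 3 15)| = 6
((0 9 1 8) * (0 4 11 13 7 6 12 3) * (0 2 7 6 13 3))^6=((0 9 1 8 4 11 3 2 7 13 6 12))^6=(0 3)(1 7)(2 9)(4 6)(8 13)(11 12)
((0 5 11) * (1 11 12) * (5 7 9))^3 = (0 5 11 9 1 7 12)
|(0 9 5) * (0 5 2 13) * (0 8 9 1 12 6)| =|(0 1 12 6)(2 13 8 9)| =4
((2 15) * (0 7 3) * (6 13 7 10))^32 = (15)(0 6 7)(3 10 13)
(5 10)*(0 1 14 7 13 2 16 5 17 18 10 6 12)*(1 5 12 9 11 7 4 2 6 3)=(0 5 3 1 14 4 2 16 12)(6 9 11 7 13)(10 17 18)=[5, 14, 16, 1, 2, 3, 9, 13, 8, 11, 17, 7, 0, 6, 4, 15, 12, 18, 10]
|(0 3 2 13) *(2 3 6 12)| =5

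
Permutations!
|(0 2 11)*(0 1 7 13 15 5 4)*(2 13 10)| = 5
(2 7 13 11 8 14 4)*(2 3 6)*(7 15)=(2 15 7 13 11 8 14 4 3 6)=[0, 1, 15, 6, 3, 5, 2, 13, 14, 9, 10, 8, 12, 11, 4, 7]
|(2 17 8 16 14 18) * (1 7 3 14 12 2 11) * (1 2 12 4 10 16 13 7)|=9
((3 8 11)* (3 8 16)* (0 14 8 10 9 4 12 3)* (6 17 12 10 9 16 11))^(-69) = ((0 14 8 6 17 12 3 11 9 4 10 16))^(-69) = (0 6 3 4)(8 12 9 16)(10 14 17 11)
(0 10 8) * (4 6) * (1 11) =(0 10 8)(1 11)(4 6) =[10, 11, 2, 3, 6, 5, 4, 7, 0, 9, 8, 1]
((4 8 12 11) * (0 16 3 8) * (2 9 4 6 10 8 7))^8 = ((0 16 3 7 2 9 4)(6 10 8 12 11))^8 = (0 16 3 7 2 9 4)(6 12 10 11 8)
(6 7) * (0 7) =(0 7 6) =[7, 1, 2, 3, 4, 5, 0, 6]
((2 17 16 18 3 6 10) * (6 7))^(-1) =(2 10 6 7 3 18 16 17)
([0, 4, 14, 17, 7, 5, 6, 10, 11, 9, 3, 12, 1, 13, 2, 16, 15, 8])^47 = [0, 7, 14, 8, 10, 5, 6, 3, 12, 9, 17, 1, 4, 13, 2, 16, 15, 11]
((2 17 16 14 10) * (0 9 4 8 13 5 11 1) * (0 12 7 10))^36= ((0 9 4 8 13 5 11 1 12 7 10 2 17 16 14))^36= (0 11 17 8 7)(1 16 13 10 9)(2 4 12 14 5)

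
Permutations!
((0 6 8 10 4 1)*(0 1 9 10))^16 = ((0 6 8)(4 9 10))^16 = (0 6 8)(4 9 10)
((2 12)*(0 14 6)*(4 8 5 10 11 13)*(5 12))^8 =(0 6 14)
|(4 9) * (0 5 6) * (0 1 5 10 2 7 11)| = 30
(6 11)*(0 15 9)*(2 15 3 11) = (0 3 11 6 2 15 9) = [3, 1, 15, 11, 4, 5, 2, 7, 8, 0, 10, 6, 12, 13, 14, 9]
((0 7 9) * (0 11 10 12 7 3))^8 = (7 10 9 12 11)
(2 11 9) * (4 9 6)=[0, 1, 11, 3, 9, 5, 4, 7, 8, 2, 10, 6]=(2 11 6 4 9)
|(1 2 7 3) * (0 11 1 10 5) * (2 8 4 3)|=|(0 11 1 8 4 3 10 5)(2 7)|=8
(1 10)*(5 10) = (1 5 10) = [0, 5, 2, 3, 4, 10, 6, 7, 8, 9, 1]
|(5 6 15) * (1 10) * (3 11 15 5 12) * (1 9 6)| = 20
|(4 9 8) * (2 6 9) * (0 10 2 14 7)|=|(0 10 2 6 9 8 4 14 7)|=9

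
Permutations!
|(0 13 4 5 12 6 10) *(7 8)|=14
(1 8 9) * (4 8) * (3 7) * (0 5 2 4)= (0 5 2 4 8 9 1)(3 7)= [5, 0, 4, 7, 8, 2, 6, 3, 9, 1]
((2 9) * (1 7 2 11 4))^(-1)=((1 7 2 9 11 4))^(-1)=(1 4 11 9 2 7)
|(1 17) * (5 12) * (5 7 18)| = 4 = |(1 17)(5 12 7 18)|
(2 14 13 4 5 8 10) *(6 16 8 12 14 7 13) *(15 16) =[0, 1, 7, 3, 5, 12, 15, 13, 10, 9, 2, 11, 14, 4, 6, 16, 8] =(2 7 13 4 5 12 14 6 15 16 8 10)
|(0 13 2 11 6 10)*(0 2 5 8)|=4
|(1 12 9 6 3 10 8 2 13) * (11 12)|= 10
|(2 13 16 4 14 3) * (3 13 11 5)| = |(2 11 5 3)(4 14 13 16)| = 4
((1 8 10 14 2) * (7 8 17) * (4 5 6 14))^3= (1 8 5 2 7 4 14 17 10 6)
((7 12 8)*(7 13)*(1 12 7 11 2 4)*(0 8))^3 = (0 11 1 8 2 12 13 4)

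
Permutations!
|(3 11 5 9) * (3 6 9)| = 6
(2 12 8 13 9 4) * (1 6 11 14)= (1 6 11 14)(2 12 8 13 9 4)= [0, 6, 12, 3, 2, 5, 11, 7, 13, 4, 10, 14, 8, 9, 1]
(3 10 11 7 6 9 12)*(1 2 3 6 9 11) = [0, 2, 3, 10, 4, 5, 11, 9, 8, 12, 1, 7, 6] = (1 2 3 10)(6 11 7 9 12)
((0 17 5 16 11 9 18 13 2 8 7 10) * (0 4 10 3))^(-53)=(0 13 5 8 11 3 18 17 2 16 7 9)(4 10)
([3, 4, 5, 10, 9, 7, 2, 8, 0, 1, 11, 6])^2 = (0 10 6 5 8 3 11 2 7)(1 9 4)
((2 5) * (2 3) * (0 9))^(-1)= (0 9)(2 3 5)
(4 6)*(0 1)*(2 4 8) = (0 1)(2 4 6 8) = [1, 0, 4, 3, 6, 5, 8, 7, 2]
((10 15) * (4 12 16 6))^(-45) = ((4 12 16 6)(10 15))^(-45) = (4 6 16 12)(10 15)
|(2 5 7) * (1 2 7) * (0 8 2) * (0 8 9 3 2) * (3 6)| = |(0 9 6 3 2 5 1 8)| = 8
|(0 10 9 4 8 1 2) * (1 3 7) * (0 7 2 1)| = |(0 10 9 4 8 3 2 7)| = 8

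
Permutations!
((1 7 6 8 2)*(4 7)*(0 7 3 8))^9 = ((0 7 6)(1 4 3 8 2))^9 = (1 2 8 3 4)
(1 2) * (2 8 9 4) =[0, 8, 1, 3, 2, 5, 6, 7, 9, 4] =(1 8 9 4 2)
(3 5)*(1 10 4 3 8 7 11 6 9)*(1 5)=(1 10 4 3)(5 8 7 11 6 9)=[0, 10, 2, 1, 3, 8, 9, 11, 7, 5, 4, 6]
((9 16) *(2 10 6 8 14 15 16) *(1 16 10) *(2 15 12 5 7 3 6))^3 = (1 15)(2 9)(3 14 7 8 5 6 12)(10 16)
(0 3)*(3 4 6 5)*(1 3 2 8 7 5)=[4, 3, 8, 0, 6, 2, 1, 5, 7]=(0 4 6 1 3)(2 8 7 5)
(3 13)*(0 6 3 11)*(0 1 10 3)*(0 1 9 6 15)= (0 15)(1 10 3 13 11 9 6)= [15, 10, 2, 13, 4, 5, 1, 7, 8, 6, 3, 9, 12, 11, 14, 0]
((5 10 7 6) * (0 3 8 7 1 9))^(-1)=(0 9 1 10 5 6 7 8 3)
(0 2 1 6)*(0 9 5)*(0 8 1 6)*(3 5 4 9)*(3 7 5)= (0 2 6 7 5 8 1)(4 9)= [2, 0, 6, 3, 9, 8, 7, 5, 1, 4]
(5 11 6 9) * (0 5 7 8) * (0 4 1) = (0 5 11 6 9 7 8 4 1) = [5, 0, 2, 3, 1, 11, 9, 8, 4, 7, 10, 6]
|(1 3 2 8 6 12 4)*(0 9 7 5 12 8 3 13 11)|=18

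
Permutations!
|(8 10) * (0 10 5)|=|(0 10 8 5)|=4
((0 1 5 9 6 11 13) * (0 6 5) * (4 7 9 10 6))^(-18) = (4 11 10 9)(5 7 13 6)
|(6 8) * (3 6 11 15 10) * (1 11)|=7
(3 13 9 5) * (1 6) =(1 6)(3 13 9 5) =[0, 6, 2, 13, 4, 3, 1, 7, 8, 5, 10, 11, 12, 9]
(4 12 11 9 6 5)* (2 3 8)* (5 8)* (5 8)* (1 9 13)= (1 9 6 5 4 12 11 13)(2 3 8)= [0, 9, 3, 8, 12, 4, 5, 7, 2, 6, 10, 13, 11, 1]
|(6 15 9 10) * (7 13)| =4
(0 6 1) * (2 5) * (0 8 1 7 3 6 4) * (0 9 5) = (0 4 9 5 2)(1 8)(3 6 7) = [4, 8, 0, 6, 9, 2, 7, 3, 1, 5]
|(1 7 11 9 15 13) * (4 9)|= 7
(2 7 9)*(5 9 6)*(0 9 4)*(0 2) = (0 9)(2 7 6 5 4) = [9, 1, 7, 3, 2, 4, 5, 6, 8, 0]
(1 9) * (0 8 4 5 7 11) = (0 8 4 5 7 11)(1 9) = [8, 9, 2, 3, 5, 7, 6, 11, 4, 1, 10, 0]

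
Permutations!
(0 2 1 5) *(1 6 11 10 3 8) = (0 2 6 11 10 3 8 1 5) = [2, 5, 6, 8, 4, 0, 11, 7, 1, 9, 3, 10]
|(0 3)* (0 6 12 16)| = |(0 3 6 12 16)| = 5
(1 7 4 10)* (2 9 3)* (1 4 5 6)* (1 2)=(1 7 5 6 2 9 3)(4 10)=[0, 7, 9, 1, 10, 6, 2, 5, 8, 3, 4]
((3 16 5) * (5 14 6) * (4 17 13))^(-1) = (3 5 6 14 16)(4 13 17)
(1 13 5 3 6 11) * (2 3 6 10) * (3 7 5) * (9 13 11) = (1 11)(2 7 5 6 9 13 3 10) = [0, 11, 7, 10, 4, 6, 9, 5, 8, 13, 2, 1, 12, 3]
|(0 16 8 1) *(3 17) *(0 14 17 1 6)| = |(0 16 8 6)(1 14 17 3)| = 4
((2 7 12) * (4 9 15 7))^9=(2 15)(4 7)(9 12)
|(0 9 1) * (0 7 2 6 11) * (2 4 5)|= 9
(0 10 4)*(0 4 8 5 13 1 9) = [10, 9, 2, 3, 4, 13, 6, 7, 5, 0, 8, 11, 12, 1] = (0 10 8 5 13 1 9)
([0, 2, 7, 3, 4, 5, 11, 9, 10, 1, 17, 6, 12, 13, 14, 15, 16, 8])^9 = [0, 2, 7, 3, 4, 5, 11, 9, 8, 1, 10, 6, 12, 13, 14, 15, 16, 17]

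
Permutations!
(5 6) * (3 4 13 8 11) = (3 4 13 8 11)(5 6) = [0, 1, 2, 4, 13, 6, 5, 7, 11, 9, 10, 3, 12, 8]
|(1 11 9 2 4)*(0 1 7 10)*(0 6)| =9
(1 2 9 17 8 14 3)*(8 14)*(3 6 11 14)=(1 2 9 17 3)(6 11 14)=[0, 2, 9, 1, 4, 5, 11, 7, 8, 17, 10, 14, 12, 13, 6, 15, 16, 3]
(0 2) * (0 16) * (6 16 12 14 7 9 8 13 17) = [2, 1, 12, 3, 4, 5, 16, 9, 13, 8, 10, 11, 14, 17, 7, 15, 0, 6] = (0 2 12 14 7 9 8 13 17 6 16)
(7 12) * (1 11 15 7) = (1 11 15 7 12) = [0, 11, 2, 3, 4, 5, 6, 12, 8, 9, 10, 15, 1, 13, 14, 7]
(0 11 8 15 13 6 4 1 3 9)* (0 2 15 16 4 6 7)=[11, 3, 15, 9, 1, 5, 6, 0, 16, 2, 10, 8, 12, 7, 14, 13, 4]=(0 11 8 16 4 1 3 9 2 15 13 7)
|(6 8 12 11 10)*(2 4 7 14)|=20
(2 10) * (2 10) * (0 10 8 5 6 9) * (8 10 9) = (10)(0 9)(5 6 8) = [9, 1, 2, 3, 4, 6, 8, 7, 5, 0, 10]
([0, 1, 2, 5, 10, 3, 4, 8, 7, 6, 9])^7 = [0, 1, 2, 5, 6, 3, 9, 8, 7, 10, 4]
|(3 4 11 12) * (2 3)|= 5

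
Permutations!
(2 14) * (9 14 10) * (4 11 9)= (2 10 4 11 9 14)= [0, 1, 10, 3, 11, 5, 6, 7, 8, 14, 4, 9, 12, 13, 2]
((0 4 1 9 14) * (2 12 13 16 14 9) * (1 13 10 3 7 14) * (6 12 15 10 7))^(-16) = (0 12 10 1 4 7 3 2 13 14 6 15 16)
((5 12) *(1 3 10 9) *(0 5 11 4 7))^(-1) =(0 7 4 11 12 5)(1 9 10 3)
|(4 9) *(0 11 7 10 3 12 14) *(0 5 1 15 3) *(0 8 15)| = |(0 11 7 10 8 15 3 12 14 5 1)(4 9)| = 22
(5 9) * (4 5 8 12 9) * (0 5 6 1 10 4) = (0 5)(1 10 4 6)(8 12 9) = [5, 10, 2, 3, 6, 0, 1, 7, 12, 8, 4, 11, 9]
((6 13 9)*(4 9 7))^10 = (13)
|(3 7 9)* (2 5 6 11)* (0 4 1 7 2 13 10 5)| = 35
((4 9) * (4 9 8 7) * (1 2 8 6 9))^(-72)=(1 6 7 2 9 4 8)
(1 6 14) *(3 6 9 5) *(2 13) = (1 9 5 3 6 14)(2 13) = [0, 9, 13, 6, 4, 3, 14, 7, 8, 5, 10, 11, 12, 2, 1]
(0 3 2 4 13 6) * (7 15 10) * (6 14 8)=(0 3 2 4 13 14 8 6)(7 15 10)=[3, 1, 4, 2, 13, 5, 0, 15, 6, 9, 7, 11, 12, 14, 8, 10]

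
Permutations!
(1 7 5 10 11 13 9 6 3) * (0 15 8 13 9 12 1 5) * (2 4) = (0 15 8 13 12 1 7)(2 4)(3 5 10 11 9 6) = [15, 7, 4, 5, 2, 10, 3, 0, 13, 6, 11, 9, 1, 12, 14, 8]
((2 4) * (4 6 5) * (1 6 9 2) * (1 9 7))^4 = (1 9 6 2 5 7 4) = ((1 6 5 4 9 2 7))^4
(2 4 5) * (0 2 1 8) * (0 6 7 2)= (1 8 6 7 2 4 5)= [0, 8, 4, 3, 5, 1, 7, 2, 6]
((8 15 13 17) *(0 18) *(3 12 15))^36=(18)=((0 18)(3 12 15 13 17 8))^36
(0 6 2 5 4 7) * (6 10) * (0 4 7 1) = (0 10 6 2 5 7 4 1) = [10, 0, 5, 3, 1, 7, 2, 4, 8, 9, 6]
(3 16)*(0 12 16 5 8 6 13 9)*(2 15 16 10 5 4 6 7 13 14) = [12, 1, 15, 4, 6, 8, 14, 13, 7, 0, 5, 11, 10, 9, 2, 16, 3] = (0 12 10 5 8 7 13 9)(2 15 16 3 4 6 14)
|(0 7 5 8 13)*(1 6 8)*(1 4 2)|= 9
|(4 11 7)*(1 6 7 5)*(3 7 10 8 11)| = 6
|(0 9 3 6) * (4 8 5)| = 12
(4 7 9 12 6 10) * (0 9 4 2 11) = (0 9 12 6 10 2 11)(4 7) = [9, 1, 11, 3, 7, 5, 10, 4, 8, 12, 2, 0, 6]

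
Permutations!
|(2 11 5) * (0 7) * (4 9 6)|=|(0 7)(2 11 5)(4 9 6)|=6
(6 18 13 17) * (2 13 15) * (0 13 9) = (0 13 17 6 18 15 2 9) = [13, 1, 9, 3, 4, 5, 18, 7, 8, 0, 10, 11, 12, 17, 14, 2, 16, 6, 15]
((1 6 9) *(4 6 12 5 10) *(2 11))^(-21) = ((1 12 5 10 4 6 9)(2 11))^(-21) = (12)(2 11)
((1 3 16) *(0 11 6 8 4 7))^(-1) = ((0 11 6 8 4 7)(1 3 16))^(-1) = (0 7 4 8 6 11)(1 16 3)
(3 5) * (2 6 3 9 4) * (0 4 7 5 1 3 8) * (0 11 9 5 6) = (0 4 2)(1 3)(6 8 11 9 7) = [4, 3, 0, 1, 2, 5, 8, 6, 11, 7, 10, 9]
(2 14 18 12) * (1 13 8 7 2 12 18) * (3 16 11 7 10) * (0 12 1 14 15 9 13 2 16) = (18)(0 12 1 2 15 9 13 8 10 3)(7 16 11) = [12, 2, 15, 0, 4, 5, 6, 16, 10, 13, 3, 7, 1, 8, 14, 9, 11, 17, 18]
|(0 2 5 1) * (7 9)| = |(0 2 5 1)(7 9)| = 4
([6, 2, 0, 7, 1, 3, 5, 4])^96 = [0, 1, 2, 3, 4, 5, 6, 7]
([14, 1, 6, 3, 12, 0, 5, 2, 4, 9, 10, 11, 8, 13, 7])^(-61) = [5, 1, 7, 3, 8, 6, 2, 14, 12, 9, 10, 11, 4, 13, 0]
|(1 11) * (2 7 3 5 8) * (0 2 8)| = 10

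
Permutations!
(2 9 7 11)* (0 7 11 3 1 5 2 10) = (0 7 3 1 5 2 9 11 10) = [7, 5, 9, 1, 4, 2, 6, 3, 8, 11, 0, 10]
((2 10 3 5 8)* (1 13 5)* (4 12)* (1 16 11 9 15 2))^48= (2 15 9 11 16 3 10)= ((1 13 5 8)(2 10 3 16 11 9 15)(4 12))^48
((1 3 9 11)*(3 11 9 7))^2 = (11) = ((1 11)(3 7))^2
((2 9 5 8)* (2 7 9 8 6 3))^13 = (2 3 6 5 9 7 8)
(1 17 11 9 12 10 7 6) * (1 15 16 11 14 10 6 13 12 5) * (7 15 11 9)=(1 17 14 10 15 16 9 5)(6 11 7 13 12)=[0, 17, 2, 3, 4, 1, 11, 13, 8, 5, 15, 7, 6, 12, 10, 16, 9, 14]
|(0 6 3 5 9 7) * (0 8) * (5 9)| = |(0 6 3 9 7 8)| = 6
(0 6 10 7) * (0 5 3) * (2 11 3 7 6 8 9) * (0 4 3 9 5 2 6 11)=(0 8 5 7 2)(3 4)(6 10 11 9)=[8, 1, 0, 4, 3, 7, 10, 2, 5, 6, 11, 9]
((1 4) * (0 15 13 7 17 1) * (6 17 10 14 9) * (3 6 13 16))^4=(0 6)(1 16)(3 4)(7 13 9 14 10)(15 17)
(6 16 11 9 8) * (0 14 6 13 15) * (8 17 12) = (0 14 6 16 11 9 17 12 8 13 15) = [14, 1, 2, 3, 4, 5, 16, 7, 13, 17, 10, 9, 8, 15, 6, 0, 11, 12]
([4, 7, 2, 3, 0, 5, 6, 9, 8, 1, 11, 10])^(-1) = [4, 9, 2, 3, 0, 5, 6, 1, 8, 7, 11, 10]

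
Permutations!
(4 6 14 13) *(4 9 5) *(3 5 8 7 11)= (3 5 4 6 14 13 9 8 7 11)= [0, 1, 2, 5, 6, 4, 14, 11, 7, 8, 10, 3, 12, 9, 13]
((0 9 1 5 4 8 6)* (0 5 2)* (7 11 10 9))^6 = (0 2 1 9 10 11 7)(4 6)(5 8)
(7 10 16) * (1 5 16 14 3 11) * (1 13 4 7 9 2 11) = (1 5 16 9 2 11 13 4 7 10 14 3) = [0, 5, 11, 1, 7, 16, 6, 10, 8, 2, 14, 13, 12, 4, 3, 15, 9]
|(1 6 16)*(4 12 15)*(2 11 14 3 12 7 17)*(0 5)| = 18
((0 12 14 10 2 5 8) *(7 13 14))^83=((0 12 7 13 14 10 2 5 8))^83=(0 7 14 2 8 12 13 10 5)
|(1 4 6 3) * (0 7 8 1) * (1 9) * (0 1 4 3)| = 6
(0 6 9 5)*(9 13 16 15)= [6, 1, 2, 3, 4, 0, 13, 7, 8, 5, 10, 11, 12, 16, 14, 9, 15]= (0 6 13 16 15 9 5)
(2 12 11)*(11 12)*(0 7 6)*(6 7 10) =(12)(0 10 6)(2 11) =[10, 1, 11, 3, 4, 5, 0, 7, 8, 9, 6, 2, 12]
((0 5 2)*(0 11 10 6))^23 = (0 6 10 11 2 5)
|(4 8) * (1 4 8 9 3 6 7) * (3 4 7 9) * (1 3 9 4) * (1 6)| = |(1 7 3)(4 9 6)| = 3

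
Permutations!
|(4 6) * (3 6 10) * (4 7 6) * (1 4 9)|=10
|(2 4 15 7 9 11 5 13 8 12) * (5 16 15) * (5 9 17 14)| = |(2 4 9 11 16 15 7 17 14 5 13 8 12)| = 13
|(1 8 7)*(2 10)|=|(1 8 7)(2 10)|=6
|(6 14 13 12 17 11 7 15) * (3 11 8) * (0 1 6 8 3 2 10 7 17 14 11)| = |(0 1 6 11 17 3)(2 10 7 15 8)(12 14 13)| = 30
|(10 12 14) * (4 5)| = 6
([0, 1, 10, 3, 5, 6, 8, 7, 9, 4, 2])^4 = (10)(4 9 8 6 5)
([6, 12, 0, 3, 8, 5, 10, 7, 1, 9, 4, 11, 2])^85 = [1, 10, 8, 3, 0, 5, 12, 7, 6, 9, 2, 11, 4]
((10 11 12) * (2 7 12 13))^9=((2 7 12 10 11 13))^9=(2 10)(7 11)(12 13)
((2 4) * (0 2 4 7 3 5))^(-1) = (0 5 3 7 2)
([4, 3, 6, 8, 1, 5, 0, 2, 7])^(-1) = (0 6 2 7 8 3 1 4)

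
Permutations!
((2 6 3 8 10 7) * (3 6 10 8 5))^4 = (2 10 7)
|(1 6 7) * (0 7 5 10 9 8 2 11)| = 10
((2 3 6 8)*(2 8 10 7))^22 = ((2 3 6 10 7))^22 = (2 6 7 3 10)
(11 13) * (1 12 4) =(1 12 4)(11 13) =[0, 12, 2, 3, 1, 5, 6, 7, 8, 9, 10, 13, 4, 11]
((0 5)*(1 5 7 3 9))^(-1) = (0 5 1 9 3 7)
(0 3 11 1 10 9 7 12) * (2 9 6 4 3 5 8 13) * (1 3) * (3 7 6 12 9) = [5, 10, 3, 11, 1, 8, 4, 9, 13, 6, 12, 7, 0, 2] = (0 5 8 13 2 3 11 7 9 6 4 1 10 12)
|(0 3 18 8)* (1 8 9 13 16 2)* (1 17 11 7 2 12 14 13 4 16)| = 44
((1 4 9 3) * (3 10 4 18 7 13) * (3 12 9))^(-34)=(1 7 12 10 3 18 13 9 4)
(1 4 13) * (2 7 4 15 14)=(1 15 14 2 7 4 13)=[0, 15, 7, 3, 13, 5, 6, 4, 8, 9, 10, 11, 12, 1, 2, 14]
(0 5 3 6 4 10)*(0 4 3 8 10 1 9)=[5, 9, 2, 6, 1, 8, 3, 7, 10, 0, 4]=(0 5 8 10 4 1 9)(3 6)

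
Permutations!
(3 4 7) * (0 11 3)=(0 11 3 4 7)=[11, 1, 2, 4, 7, 5, 6, 0, 8, 9, 10, 3]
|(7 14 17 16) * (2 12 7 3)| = 7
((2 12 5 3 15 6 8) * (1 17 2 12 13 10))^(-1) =((1 17 2 13 10)(3 15 6 8 12 5))^(-1) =(1 10 13 2 17)(3 5 12 8 6 15)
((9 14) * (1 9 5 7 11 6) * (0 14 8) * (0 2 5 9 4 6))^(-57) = (0 11 7 5 2 8 9 14)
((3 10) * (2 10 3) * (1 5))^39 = (1 5)(2 10)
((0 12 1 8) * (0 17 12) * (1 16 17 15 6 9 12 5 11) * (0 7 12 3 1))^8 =((0 7 12 16 17 5 11)(1 8 15 6 9 3))^8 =(0 7 12 16 17 5 11)(1 15 9)(3 8 6)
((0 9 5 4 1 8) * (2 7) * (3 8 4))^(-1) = (0 8 3 5 9)(1 4)(2 7)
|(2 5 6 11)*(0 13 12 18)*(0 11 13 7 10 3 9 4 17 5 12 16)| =44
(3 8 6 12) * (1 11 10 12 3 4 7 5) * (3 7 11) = (1 3 8 6 7 5)(4 11 10 12) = [0, 3, 2, 8, 11, 1, 7, 5, 6, 9, 12, 10, 4]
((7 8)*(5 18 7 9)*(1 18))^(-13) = (1 5 9 8 7 18)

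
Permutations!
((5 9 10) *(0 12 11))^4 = ((0 12 11)(5 9 10))^4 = (0 12 11)(5 9 10)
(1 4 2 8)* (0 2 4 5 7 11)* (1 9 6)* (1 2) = (0 1 5 7 11)(2 8 9 6) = [1, 5, 8, 3, 4, 7, 2, 11, 9, 6, 10, 0]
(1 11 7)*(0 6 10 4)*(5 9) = (0 6 10 4)(1 11 7)(5 9) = [6, 11, 2, 3, 0, 9, 10, 1, 8, 5, 4, 7]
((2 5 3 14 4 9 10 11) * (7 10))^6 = ((2 5 3 14 4 9 7 10 11))^6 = (2 7 14)(3 11 9)(4 5 10)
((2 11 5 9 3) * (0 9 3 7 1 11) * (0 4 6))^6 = ((0 9 7 1 11 5 3 2 4 6))^6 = (0 3 7 4 11)(1 6 5 9 2)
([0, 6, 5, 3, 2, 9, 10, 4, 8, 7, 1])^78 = (10)(2 7 5 4 9)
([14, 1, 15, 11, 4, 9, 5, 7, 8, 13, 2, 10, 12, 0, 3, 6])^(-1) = (0 13 9 5 6 15 2 10 11 3 14)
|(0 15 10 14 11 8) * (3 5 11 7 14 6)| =8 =|(0 15 10 6 3 5 11 8)(7 14)|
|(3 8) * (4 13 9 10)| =4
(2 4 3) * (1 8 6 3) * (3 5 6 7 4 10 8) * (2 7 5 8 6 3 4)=[0, 4, 10, 7, 1, 3, 8, 2, 5, 9, 6]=(1 4)(2 10 6 8 5 3 7)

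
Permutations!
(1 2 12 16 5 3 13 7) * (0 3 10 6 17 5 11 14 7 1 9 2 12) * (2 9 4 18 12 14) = (0 3 13 1 14 7 4 18 12 16 11 2)(5 10 6 17) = [3, 14, 0, 13, 18, 10, 17, 4, 8, 9, 6, 2, 16, 1, 7, 15, 11, 5, 12]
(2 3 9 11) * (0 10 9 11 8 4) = (0 10 9 8 4)(2 3 11) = [10, 1, 3, 11, 0, 5, 6, 7, 4, 8, 9, 2]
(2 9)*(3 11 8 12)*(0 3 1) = (0 3 11 8 12 1)(2 9) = [3, 0, 9, 11, 4, 5, 6, 7, 12, 2, 10, 8, 1]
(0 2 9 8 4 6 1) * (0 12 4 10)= (0 2 9 8 10)(1 12 4 6)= [2, 12, 9, 3, 6, 5, 1, 7, 10, 8, 0, 11, 4]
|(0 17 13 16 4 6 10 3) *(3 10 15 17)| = |(0 3)(4 6 15 17 13 16)| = 6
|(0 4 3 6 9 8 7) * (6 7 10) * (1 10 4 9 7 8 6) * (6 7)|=|(0 9 7)(1 10)(3 8 4)|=6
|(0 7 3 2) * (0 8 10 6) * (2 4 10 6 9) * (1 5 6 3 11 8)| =|(0 7 11 8 3 4 10 9 2 1 5 6)| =12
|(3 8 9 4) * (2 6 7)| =12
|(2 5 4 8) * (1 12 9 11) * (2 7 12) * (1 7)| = |(1 2 5 4 8)(7 12 9 11)| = 20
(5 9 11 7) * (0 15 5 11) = (0 15 5 9)(7 11) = [15, 1, 2, 3, 4, 9, 6, 11, 8, 0, 10, 7, 12, 13, 14, 5]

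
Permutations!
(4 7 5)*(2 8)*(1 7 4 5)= (1 7)(2 8)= [0, 7, 8, 3, 4, 5, 6, 1, 2]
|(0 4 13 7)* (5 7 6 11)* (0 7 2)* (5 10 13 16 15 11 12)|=11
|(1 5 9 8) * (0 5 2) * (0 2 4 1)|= 4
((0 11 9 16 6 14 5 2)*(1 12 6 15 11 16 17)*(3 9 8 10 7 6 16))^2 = ((0 3 9 17 1 12 16 15 11 8 10 7 6 14 5 2))^2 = (0 9 1 16 11 10 6 5)(2 3 17 12 15 8 7 14)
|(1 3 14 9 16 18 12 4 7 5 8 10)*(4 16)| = |(1 3 14 9 4 7 5 8 10)(12 16 18)| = 9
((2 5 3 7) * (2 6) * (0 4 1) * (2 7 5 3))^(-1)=(0 1 4)(2 5 3)(6 7)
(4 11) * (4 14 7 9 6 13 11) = [0, 1, 2, 3, 4, 5, 13, 9, 8, 6, 10, 14, 12, 11, 7] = (6 13 11 14 7 9)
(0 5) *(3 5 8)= (0 8 3 5)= [8, 1, 2, 5, 4, 0, 6, 7, 3]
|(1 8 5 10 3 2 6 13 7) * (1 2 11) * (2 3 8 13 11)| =21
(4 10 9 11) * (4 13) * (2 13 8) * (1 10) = (1 10 9 11 8 2 13 4) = [0, 10, 13, 3, 1, 5, 6, 7, 2, 11, 9, 8, 12, 4]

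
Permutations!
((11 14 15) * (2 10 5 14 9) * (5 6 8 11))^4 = (2 11 6)(5 14 15)(8 10 9)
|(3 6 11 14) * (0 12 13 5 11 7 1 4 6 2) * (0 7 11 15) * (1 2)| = 30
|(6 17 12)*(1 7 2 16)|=|(1 7 2 16)(6 17 12)|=12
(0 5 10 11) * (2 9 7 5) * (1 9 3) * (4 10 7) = [2, 9, 3, 1, 10, 7, 6, 5, 8, 4, 11, 0] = (0 2 3 1 9 4 10 11)(5 7)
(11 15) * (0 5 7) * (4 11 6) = (0 5 7)(4 11 15 6) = [5, 1, 2, 3, 11, 7, 4, 0, 8, 9, 10, 15, 12, 13, 14, 6]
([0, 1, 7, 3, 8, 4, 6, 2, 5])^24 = [0, 1, 2, 3, 4, 5, 6, 7, 8]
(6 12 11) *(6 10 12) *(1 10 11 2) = (1 10 12 2) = [0, 10, 1, 3, 4, 5, 6, 7, 8, 9, 12, 11, 2]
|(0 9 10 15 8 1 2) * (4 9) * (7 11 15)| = 10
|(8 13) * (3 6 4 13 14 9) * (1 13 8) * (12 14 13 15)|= 10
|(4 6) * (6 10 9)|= 4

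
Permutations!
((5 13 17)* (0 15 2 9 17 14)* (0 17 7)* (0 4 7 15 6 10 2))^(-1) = ((0 6 10 2 9 15)(4 7)(5 13 14 17))^(-1) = (0 15 9 2 10 6)(4 7)(5 17 14 13)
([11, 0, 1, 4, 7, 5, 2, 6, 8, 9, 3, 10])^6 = [6, 7, 4, 0, 11, 5, 3, 10, 8, 9, 1, 2]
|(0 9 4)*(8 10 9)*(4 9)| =4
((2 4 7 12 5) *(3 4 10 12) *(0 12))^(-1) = ((0 12 5 2 10)(3 4 7))^(-1) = (0 10 2 5 12)(3 7 4)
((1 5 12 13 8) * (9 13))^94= ((1 5 12 9 13 8))^94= (1 13 12)(5 8 9)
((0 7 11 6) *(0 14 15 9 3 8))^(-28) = (0 8 3 9 15 14 6 11 7)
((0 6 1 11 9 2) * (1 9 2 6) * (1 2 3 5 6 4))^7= ((0 2)(1 11 3 5 6 9 4))^7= (11)(0 2)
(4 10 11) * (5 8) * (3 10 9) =(3 10 11 4 9)(5 8) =[0, 1, 2, 10, 9, 8, 6, 7, 5, 3, 11, 4]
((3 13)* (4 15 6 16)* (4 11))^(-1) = (3 13)(4 11 16 6 15)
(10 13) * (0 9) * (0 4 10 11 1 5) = [9, 5, 2, 3, 10, 0, 6, 7, 8, 4, 13, 1, 12, 11] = (0 9 4 10 13 11 1 5)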